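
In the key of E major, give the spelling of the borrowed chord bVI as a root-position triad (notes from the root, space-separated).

C E G

Scale degree 6 in E major is C#. bVI uses the lowered form, C, taken from E minor. Stacking thirds in E minor on C gives C–E–G.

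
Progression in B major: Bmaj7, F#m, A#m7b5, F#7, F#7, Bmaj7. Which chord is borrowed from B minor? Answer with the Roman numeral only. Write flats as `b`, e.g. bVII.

B major has the diatonic set B, C#m, D#m, E, F#, G#m, A#dim. Bmaj7, A#m7b5 and F#7 all belong to that set. But F#m (F#–A–C#) is foreign: the diatonic V on degree 5 is F#, whereas F#m comes from B minor. It is labeled v.

v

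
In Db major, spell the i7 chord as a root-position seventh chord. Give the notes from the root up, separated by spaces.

i7 is built on scale degree 1, which is Db in both Db major and its parallel. Stacking thirds in Db minor on Db gives Db–Fb–Ab–Cb.

Db Fb Ab Cb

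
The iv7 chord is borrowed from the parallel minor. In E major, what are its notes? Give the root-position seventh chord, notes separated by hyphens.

iv7 is built on scale degree 4, which is A in both E major and its parallel. Building the minor-seventh chord from the parallel minor on A: A–C–E–G.

A-C-E-G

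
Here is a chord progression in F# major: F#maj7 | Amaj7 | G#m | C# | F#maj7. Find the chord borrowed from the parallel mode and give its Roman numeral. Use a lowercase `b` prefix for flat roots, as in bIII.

bIIImaj7

F# major has the diatonic set F#, G#m, A#m, B, C#, D#m, E#dim. F#maj7, G#m and C# are all diatonic. Amaj7 (A–C#–E–G#) doesn't fit — on degree 3 F# major would have A#m (iii). Amaj7 is the degree-3 chord of F# minor, so it is the borrowed bIIImaj7.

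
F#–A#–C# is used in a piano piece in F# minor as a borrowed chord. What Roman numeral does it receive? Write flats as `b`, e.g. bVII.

I

The root F# is the diatonic 1st degree of F# minor; the borrowing shows in the chord quality. F#–A#–C# is a major chord — the form found in F# major, not the diatonic i (F#m). Borrowed into F# minor it is written I.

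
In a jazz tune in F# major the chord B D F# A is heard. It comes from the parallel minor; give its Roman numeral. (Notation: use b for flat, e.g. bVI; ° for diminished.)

iv7

B is scale degree 4 in F# major. Diatonically F# major has B (IV) on that degree; B–D–F#–A is instead the minor-seventh chord native to F# minor, so it takes the label iv7.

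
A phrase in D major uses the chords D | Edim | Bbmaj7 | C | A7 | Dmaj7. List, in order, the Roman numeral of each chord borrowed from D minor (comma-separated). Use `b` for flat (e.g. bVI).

ii°, bVImaj7, bVII

D major has the diatonic set D, Em, F#m, G, A, Bm, C#dim. Of the given chords, D, A7 and Dmaj7 are diatonic. Edim (E–G–Bb) is not: scale degree 2 in D major carries Em (ii). In D minor the chord on that degree is Edim, so here it functions as ii°, borrowed from the parallel minor. But Bbmaj7 (Bb–D–F–A) is foreign: the diatonic vi on degree 6 is Bm, whereas Bbmaj7 comes from D minor. It is labeled bVImaj7. But C (C–E–G) is foreign: the diatonic vii° on degree 7 is C#dim, whereas C comes from D minor. It is labeled bVII.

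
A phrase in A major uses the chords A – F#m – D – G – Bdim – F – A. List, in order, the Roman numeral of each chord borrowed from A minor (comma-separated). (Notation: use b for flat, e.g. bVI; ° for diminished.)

bVII, ii°, bVI

The diatonic triads in A major are A, Bm, C#m, D, E, F#m, G#dim. Of the given chords, A, F#m and D are diatonic. G (G–B–D) is not: scale degree 7 in A major carries G#dim (vii°). In A minor the chord on that degree is G, so here it functions as bVII, borrowed from the parallel minor. Bdim (B–D–F) doesn't fit — on degree 2 A major would have Bm (ii). Bdim is the degree-2 chord of A minor, so it is the borrowed ii°. F (F–A–C) is not: scale degree 6 in A major carries F#m (vi). In A minor the chord on that degree is F, so here it functions as bVI, borrowed from the parallel minor.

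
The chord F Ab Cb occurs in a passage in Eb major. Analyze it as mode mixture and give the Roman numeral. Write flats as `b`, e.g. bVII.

F is scale degree 2 in Eb major. The diatonic chord on degree 2 would be Fm (ii), but F–Ab–Cb is the diminished chord from Eb minor. As a borrowed chord it is labeled ii°.

ii°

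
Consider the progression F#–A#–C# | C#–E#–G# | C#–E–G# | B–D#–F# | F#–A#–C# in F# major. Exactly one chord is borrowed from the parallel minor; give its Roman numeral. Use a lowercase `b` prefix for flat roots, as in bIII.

v

In F# major the diatonic chords are F#, G#m, A#m, B, C#, D#m, E#dim. Of the given chords, F#–A#–C# = F#, C#–E#–G# = C# and B–D#–F# = B are diatonic. C#–E–G# doesn't fit — on degree 5 F# major would have C# (V). C#m is the degree-5 chord of F# minor, so it is the borrowed v.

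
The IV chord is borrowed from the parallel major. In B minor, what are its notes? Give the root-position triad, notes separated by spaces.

E G# B

IV is built on scale degree 4, which is E in both B minor and its parallel. In B major the chord on E is E–G#–B.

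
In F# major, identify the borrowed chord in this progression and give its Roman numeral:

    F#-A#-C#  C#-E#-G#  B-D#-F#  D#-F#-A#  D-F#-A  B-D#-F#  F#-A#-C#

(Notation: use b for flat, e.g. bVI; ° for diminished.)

bVI

F# major has the diatonic set F#, G#m, A#m, B, C#, D#m, E#dim. F#–A#–C# = F#, C#–E#–G# = C#, B–D#–F# = B and D#–F#–A# = D#m are all diatonic. D–F#–A is not: scale degree 6 in F# major carries D#m (vi). In F# minor the chord on that degree is D, so here it functions as bVI, borrowed from the parallel minor.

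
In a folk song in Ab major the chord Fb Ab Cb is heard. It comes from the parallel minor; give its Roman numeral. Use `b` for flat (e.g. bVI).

In Ab major scale degree 6 is F; Fb is its lowered form, from Ab minor. Fb–Ab–Cb is a major chord — the form found in Ab minor, not the diatonic vi (Fm). Borrowed into Ab major it is written bVI.

bVI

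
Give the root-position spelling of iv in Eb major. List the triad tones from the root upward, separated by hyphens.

Ab-Cb-Eb

The root, Ab, is scale degree 4 — the same note in Eb major and Eb minor; only the chord quality changes. Stacking thirds in Eb minor on Ab gives Ab–Cb–Eb.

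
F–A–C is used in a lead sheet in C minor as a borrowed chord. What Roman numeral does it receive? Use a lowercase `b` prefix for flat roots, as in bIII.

The root F is the diatonic 4th degree of C minor; the borrowing shows in the chord quality. F–A–C is a major chord — the form found in C major, not the diatonic iv (Fm). Borrowed into C minor it is written IV.

IV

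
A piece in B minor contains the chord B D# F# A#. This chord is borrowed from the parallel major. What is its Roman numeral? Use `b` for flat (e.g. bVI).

Imaj7

The root B is the diatonic 1st degree of B minor; the borrowing shows in the chord quality. B–D#–F#–A# is a major-seventh chord — the form found in B major, not the diatonic i (Bm). Borrowed into B minor it is written Imaj7.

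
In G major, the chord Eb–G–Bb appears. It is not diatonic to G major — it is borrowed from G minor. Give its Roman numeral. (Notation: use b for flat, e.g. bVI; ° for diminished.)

Eb is the lowered form of scale degree 6 in G major (the diatonic degree 6 is E). Eb–G–Bb is a major chord — the form found in G minor, not the diatonic vi (Em). Borrowed into G major it is written bVI.

bVI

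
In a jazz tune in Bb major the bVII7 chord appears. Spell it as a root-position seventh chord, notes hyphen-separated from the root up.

Ab-C-Eb-Gb

Scale degree 7 in Bb major is A. bVII7 uses the lowered form, Ab, taken from Bb minor. In Bb minor the chord on Ab is Ab–C–Eb–Gb.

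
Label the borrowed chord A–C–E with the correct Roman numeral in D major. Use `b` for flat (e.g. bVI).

A is scale degree 5 in D major. Diatonically D major has A (V) on that degree; A–C–E is instead the minor chord native to D minor, so it takes the label v.

v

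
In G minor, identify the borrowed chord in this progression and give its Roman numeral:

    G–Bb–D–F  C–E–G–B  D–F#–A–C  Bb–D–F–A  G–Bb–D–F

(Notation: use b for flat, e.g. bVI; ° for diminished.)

IVmaj7

The diatonic triads in G minor (with V from harmonic minor) are Gm, Adim, Bb, Cm, D, Eb, F. G–Bb–D–F = Gm7, D–F#–A–C = D7 and Bb–D–F–A = Bbmaj7 all belong to that set. C–E–G–B doesn't fit — on degree 4 G minor would have Cm (iv). Cmaj7 is the degree-4 chord of G major, so it is the borrowed IVmaj7.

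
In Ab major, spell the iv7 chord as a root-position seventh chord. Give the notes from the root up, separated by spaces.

Db Fb Ab Cb

The root, Db, is scale degree 4 — the same note in Ab major and Ab minor; only the chord quality changes. Building the minor-seventh chord from the parallel minor on Db: Db–Fb–Ab–Cb.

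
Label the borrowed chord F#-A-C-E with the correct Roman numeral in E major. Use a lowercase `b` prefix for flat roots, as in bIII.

iiø7

F# is scale degree 2 in E major. F#–A–C–E is a half-diminished-seventh chord — the form found in E minor, not the diatonic ii (F#m). Borrowed into E major it is written iiø7.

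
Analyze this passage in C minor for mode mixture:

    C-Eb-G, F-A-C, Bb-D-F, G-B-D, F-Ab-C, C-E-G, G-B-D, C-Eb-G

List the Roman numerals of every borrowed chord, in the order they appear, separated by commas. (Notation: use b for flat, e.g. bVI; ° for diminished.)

IV, I

In C minor (with V from harmonic minor) the diatonic chords are Cm, Ddim, Eb, Fm, G, Ab, Bb. C–Eb–G = Cm, Bb–D–F = Bb, G–B–D = G and F–Ab–C = Fm are all diatonic. F–A–C doesn't fit — on degree 4 C minor would have Fm (iv). F is the degree-4 chord of C major, so it is the borrowed IV. C–E–G is not: scale degree 1 in C minor carries Cm (i). In C major the chord on that degree is C, so here it functions as I, borrowed from the parallel major.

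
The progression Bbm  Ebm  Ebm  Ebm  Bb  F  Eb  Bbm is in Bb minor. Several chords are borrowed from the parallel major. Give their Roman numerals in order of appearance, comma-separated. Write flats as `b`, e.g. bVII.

In Bb minor (with V from harmonic minor) the diatonic chords are Bbm, Cdim, Db, Ebm, F, Gb, Ab. Bbm, Ebm and F are all diatonic. Bb (Bb–D–F) doesn't fit — on degree 1 Bb minor would have Bbm (i). Bb is the degree-1 chord of Bb major, so it is the borrowed I. Eb (Eb–G–Bb) doesn't fit — on degree 4 Bb minor would have Ebm (iv). Eb is the degree-4 chord of Bb major, so it is the borrowed IV.

I, IV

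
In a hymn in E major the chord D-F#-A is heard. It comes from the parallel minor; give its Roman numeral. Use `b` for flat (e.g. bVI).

In E major scale degree 7 is D#; D is its lowered form, from E minor. The diatonic chord on degree 7 would be D#dim (vii°), but D–F#–A is the major chord from E minor. As a borrowed chord it is labeled bVII.

bVII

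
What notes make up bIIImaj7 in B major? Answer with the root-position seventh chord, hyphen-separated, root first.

D-F#-A-C#

bIIImaj7 is built on the lowered scale degree 3. In B major degree 3 is D#; lowered it becomes D. In B minor the chord on D is D–F#–A–C#.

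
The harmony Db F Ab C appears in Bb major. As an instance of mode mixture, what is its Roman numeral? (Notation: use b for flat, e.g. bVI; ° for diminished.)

bIIImaj7

In Bb major scale degree 3 is D; Db is its lowered form, from Bb minor. Db–F–Ab–C is a major-seventh chord — the form found in Bb minor, not the diatonic iii (Dm). Borrowed into Bb major it is written bIIImaj7.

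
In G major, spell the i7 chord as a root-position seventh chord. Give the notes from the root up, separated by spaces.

The root, G, is scale degree 1 — the same note in G major and G minor; only the chord quality changes. In G minor the chord on G is G–Bb–D–F.

G Bb D F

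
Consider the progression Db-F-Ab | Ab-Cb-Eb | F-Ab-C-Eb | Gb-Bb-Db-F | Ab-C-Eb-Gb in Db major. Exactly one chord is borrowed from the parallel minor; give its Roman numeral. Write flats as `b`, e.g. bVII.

Db major has the diatonic set Db, Ebm, Fm, Gb, Ab, Bbm, Cdim. Db–F–Ab = Db, F–Ab–C–Eb = Fm7, Gb–Bb–Db–F = Gbmaj7 and Ab–C–Eb–Gb = Ab7 all belong to that set. Ab–Cb–Eb is not: scale degree 5 in Db major carries Ab (V). In Db minor the chord on that degree is Abm, so here it functions as v, borrowed from the parallel minor.

v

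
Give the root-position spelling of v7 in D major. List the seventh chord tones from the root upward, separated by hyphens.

v7 is built on scale degree 5, which is A in both D major and its parallel. Building the minor-seventh chord from the parallel minor on A: A–C–E–G.

A-C-E-G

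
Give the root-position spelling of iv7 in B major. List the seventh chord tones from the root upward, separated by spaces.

E G B D

The root, E, is scale degree 4 — the same note in B major and B minor; only the chord quality changes. Stacking thirds in B minor on E gives E–G–B–D.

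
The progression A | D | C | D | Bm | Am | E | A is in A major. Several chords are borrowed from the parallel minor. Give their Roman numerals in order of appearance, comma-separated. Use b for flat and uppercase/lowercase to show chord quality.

The diatonic triads in A major are A, Bm, C#m, D, E, F#m, G#dim. A, D, Bm and E all belong to that set. But C (C–E–G) is foreign: the diatonic iii on degree 3 is C#m, whereas C comes from A minor. It is labeled bIII. Am (A–C–E) doesn't fit — on degree 1 A major would have A (I). Am is the degree-1 chord of A minor, so it is the borrowed i.

bIII, i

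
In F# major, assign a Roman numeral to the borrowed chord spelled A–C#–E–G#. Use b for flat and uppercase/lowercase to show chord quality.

The root A is the lowered 3rd scale degree — diatonically F# major has A# there. A–C#–E–G# is a major-seventh chord — the form found in F# minor, not the diatonic iii (A#m). Borrowed into F# major it is written bIIImaj7.

bIIImaj7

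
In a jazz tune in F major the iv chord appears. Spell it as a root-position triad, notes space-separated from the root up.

Bb Db F

The root, Bb, is scale degree 4 — the same note in F major and F minor; only the chord quality changes. Stacking thirds in F minor on Bb gives Bb–Db–F.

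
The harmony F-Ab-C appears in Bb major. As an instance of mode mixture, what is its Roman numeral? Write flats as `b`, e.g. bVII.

F is scale degree 5 in Bb major. The diatonic chord on degree 5 would be F (V), but F–Ab–C is the minor chord from Bb minor. As a borrowed chord it is labeled v.

v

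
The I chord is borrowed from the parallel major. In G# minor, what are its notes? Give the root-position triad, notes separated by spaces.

G# B# D#

I is built on scale degree 1, which is G# in both G# minor and its parallel. Stacking thirds in G# major on G# gives G#–B#–D#.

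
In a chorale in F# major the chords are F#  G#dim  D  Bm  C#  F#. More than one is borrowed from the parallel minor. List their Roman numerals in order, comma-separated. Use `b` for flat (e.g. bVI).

In F# major the diatonic chords are F#, G#m, A#m, B, C#, D#m, E#dim. Of the given chords, F# and C# are diatonic. G#dim (G#–B–D) doesn't fit — on degree 2 F# major would have G#m (ii). G#dim is the degree-2 chord of F# minor, so it is the borrowed ii°. D (D–F#–A) doesn't fit — on degree 6 F# major would have D#m (vi). D is the degree-6 chord of F# minor, so it is the borrowed bVI. Bm (B–D–F#) doesn't fit — on degree 4 F# major would have B (IV). Bm is the degree-4 chord of F# minor, so it is the borrowed iv.

ii°, bVI, iv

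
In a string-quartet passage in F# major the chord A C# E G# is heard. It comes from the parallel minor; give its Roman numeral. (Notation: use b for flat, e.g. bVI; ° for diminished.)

In F# major scale degree 3 is A#; A is its lowered form, from F# minor. The diatonic chord on degree 3 would be A#m (iii), but A–C#–E–G# is the major-seventh chord from F# minor. As a borrowed chord it is labeled bIIImaj7.

bIIImaj7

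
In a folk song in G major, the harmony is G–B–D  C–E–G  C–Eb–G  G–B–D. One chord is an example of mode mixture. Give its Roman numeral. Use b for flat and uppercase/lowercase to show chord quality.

iv

In G major the diatonic chords are G, Am, Bm, C, D, Em, F#dim. G–B–D = G and C–E–G = C both belong to that set. C–Eb–G is not: scale degree 4 in G major carries C (IV). In G minor the chord on that degree is Cm, so here it functions as iv, borrowed from the parallel minor.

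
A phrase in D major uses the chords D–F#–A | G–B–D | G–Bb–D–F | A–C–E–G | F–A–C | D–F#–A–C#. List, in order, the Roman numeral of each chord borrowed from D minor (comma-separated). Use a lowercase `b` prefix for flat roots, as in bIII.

iv7, v7, bIII

In D major the diatonic chords are D, Em, F#m, G, A, Bm, C#dim. D–F#–A = D, G–B–D = G and D–F#–A–C# = Dmaj7 are all diatonic. G–Bb–D–F doesn't fit — on degree 4 D major would have G (IV). Gm7 is the degree-4 chord of D minor, so it is the borrowed iv7. But A–C–E–G is foreign: the diatonic V on degree 5 is A, whereas Am7 comes from D minor. It is labeled v7. F–A–C doesn't fit — on degree 3 D major would have F#m (iii). F is the degree-3 chord of D minor, so it is the borrowed bIII.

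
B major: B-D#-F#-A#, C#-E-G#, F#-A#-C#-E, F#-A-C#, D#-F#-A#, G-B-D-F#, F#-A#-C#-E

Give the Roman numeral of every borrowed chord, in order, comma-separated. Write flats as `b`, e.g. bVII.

v, bVImaj7

In B major the diatonic chords are B, C#m, D#m, E, F#, G#m, A#dim. Of the given chords, B–D#–F#–A# = Bmaj7, C#–E–G# = C#m, F#–A#–C#–E = F#7 and D#–F#–A# = D#m are diatonic. But F#–A–C# is foreign: the diatonic V on degree 5 is F#, whereas F#m comes from B minor. It is labeled v. G–B–D–F# is not: scale degree 6 in B major carries G#m (vi). In B minor the chord on that degree is Gmaj7, so here it functions as bVImaj7, borrowed from the parallel minor.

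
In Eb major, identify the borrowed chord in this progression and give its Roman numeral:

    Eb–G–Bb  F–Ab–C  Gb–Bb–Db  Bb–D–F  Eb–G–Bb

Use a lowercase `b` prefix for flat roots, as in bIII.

Eb major has the diatonic set Eb, Fm, Gm, Ab, Bb, Cm, Ddim. Of the given chords, Eb–G–Bb = Eb, F–Ab–C = Fm and Bb–D–F = Bb are diatonic. Gb–Bb–Db doesn't fit — on degree 3 Eb major would have Gm (iii). Gb is the degree-3 chord of Eb minor, so it is the borrowed bIII.

bIII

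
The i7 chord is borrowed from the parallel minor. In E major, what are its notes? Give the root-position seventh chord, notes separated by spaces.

i7 is built on scale degree 1, which is E in both E major and its parallel. In E minor the chord on E is E–G–B–D.

E G B D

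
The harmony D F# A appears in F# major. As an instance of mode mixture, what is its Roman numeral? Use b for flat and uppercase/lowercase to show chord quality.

In F# major scale degree 6 is D#; D is its lowered form, from F# minor. D–F#–A is a major chord — the form found in F# minor, not the diatonic vi (D#m). Borrowed into F# major it is written bVI.

bVI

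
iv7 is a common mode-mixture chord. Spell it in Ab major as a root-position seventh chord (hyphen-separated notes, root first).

Db-Fb-Ab-Cb

The root, Db, is scale degree 4 — the same note in Ab major and Ab minor; only the chord quality changes. Building the minor-seventh chord from the parallel minor on Db: Db–Fb–Ab–Cb.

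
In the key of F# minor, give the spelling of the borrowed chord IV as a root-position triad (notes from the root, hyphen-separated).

IV is built on scale degree 4, which is B in both F# minor and its parallel. In F# major the chord on B is B–D#–F#.

B-D#-F#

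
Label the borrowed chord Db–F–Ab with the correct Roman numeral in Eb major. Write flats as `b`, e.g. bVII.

Db is the lowered form of scale degree 7 in Eb major (the diatonic degree 7 is D). Diatonically Eb major has Ddim (vii°) on that degree; Db–F–Ab is instead the major chord native to Eb minor, so it takes the label bVII.

bVII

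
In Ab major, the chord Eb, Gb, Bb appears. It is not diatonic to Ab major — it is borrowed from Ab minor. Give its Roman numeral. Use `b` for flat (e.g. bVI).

The root Eb is the diatonic 5th degree of Ab major; the borrowing shows in the chord quality. Eb–Gb–Bb is a minor chord — the form found in Ab minor, not the diatonic V (Eb). Borrowed into Ab major it is written v.

v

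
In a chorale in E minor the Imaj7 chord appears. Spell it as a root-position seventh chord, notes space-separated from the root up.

E G# B D#

The root, E, is scale degree 1 — the same note in E minor and E major; only the chord quality changes. In E major the chord on E is E–G#–B–D#.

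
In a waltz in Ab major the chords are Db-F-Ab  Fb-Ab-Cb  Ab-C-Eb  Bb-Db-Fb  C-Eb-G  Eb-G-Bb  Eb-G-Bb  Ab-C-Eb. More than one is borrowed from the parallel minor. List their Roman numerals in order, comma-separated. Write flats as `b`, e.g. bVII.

bVI, ii°

The diatonic triads in Ab major are Ab, Bbm, Cm, Db, Eb, Fm, Gdim. Db–F–Ab = Db, Ab–C–Eb = Ab, C–Eb–G = Cm and Eb–G–Bb = Eb all belong to that set. Fb–Ab–Cb is not: scale degree 6 in Ab major carries Fm (vi). In Ab minor the chord on that degree is Fb, so here it functions as bVI, borrowed from the parallel minor. Bb–Db–Fb is not: scale degree 2 in Ab major carries Bbm (ii). In Ab minor the chord on that degree is Bbdim, so here it functions as ii°, borrowed from the parallel minor.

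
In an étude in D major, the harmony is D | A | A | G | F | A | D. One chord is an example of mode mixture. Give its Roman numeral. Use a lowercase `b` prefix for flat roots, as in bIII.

D major has the diatonic set D, Em, F#m, G, A, Bm, C#dim. D, A and G all belong to that set. F (F–A–C) doesn't fit — on degree 3 D major would have F#m (iii). F is the degree-3 chord of D minor, so it is the borrowed bIII.

bIII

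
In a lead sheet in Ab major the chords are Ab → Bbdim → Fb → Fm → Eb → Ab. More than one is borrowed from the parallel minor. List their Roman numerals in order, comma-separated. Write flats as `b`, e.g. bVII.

In Ab major the diatonic chords are Ab, Bbm, Cm, Db, Eb, Fm, Gdim. Of the given chords, Ab, Fm and Eb are diatonic. Bbdim (Bb–Db–Fb) doesn't fit — on degree 2 Ab major would have Bbm (ii). Bbdim is the degree-2 chord of Ab minor, so it is the borrowed ii°. Fb (Fb–Ab–Cb) doesn't fit — on degree 6 Ab major would have Fm (vi). Fb is the degree-6 chord of Ab minor, so it is the borrowed bVI.

ii°, bVI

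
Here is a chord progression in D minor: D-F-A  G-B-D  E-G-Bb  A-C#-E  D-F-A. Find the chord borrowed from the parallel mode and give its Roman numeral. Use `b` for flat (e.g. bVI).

The diatonic triads in D minor (with V from harmonic minor) are Dm, Edim, F, Gm, A, Bb, C. D–F–A = Dm, E–G–Bb = Edim and A–C#–E = A all belong to that set. But G–B–D is foreign: the diatonic iv on degree 4 is Gm, whereas G comes from D major. It is labeled IV.

IV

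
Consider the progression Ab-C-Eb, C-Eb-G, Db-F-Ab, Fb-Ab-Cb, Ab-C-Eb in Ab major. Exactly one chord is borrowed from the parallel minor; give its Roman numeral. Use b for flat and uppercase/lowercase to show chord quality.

bVI

The diatonic triads in Ab major are Ab, Bbm, Cm, Db, Eb, Fm, Gdim. Ab–C–Eb = Ab, C–Eb–G = Cm and Db–F–Ab = Db are all diatonic. Fb–Ab–Cb doesn't fit — on degree 6 Ab major would have Fm (vi). Fb is the degree-6 chord of Ab minor, so it is the borrowed bVI.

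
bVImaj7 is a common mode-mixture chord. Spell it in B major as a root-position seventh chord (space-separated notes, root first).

bVImaj7 is built on the lowered scale degree 6. In B major degree 6 is G#; lowered it becomes G. In B minor the chord on G is G–B–D–F#.

G B D F#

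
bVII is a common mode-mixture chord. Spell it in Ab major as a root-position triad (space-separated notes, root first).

The root of bVII is the lowered 7th degree: G becomes Gb. In Ab minor the chord on Gb is Gb–Bb–Db.

Gb Bb Db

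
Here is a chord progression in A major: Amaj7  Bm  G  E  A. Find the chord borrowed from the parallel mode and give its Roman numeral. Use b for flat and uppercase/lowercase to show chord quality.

bVII

A major has the diatonic set A, Bm, C#m, D, E, F#m, G#dim. Of the given chords, Amaj7, Bm, E and A are diatonic. G (G–B–D) doesn't fit — on degree 7 A major would have G#dim (vii°). G is the degree-7 chord of A minor, so it is the borrowed bVII.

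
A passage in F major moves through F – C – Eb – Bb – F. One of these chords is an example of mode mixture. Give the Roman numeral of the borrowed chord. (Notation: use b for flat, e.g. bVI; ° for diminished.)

In F major the diatonic chords are F, Gm, Am, Bb, C, Dm, Edim. F, C and Bb are all diatonic. Eb (Eb–G–Bb) doesn't fit — on degree 7 F major would have Edim (vii°). Eb is the degree-7 chord of F minor, so it is the borrowed bVII.

bVII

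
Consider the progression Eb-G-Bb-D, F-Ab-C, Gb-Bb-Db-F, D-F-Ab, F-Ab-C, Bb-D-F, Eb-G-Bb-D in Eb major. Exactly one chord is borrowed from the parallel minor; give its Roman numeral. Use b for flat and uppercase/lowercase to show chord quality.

bIIImaj7

The diatonic triads in Eb major are Eb, Fm, Gm, Ab, Bb, Cm, Ddim. Of the given chords, Eb–G–Bb–D = Ebmaj7, F–Ab–C = Fm, D–F–Ab = Ddim and Bb–D–F = Bb are diatonic. Gb–Bb–Db–F is not: scale degree 3 in Eb major carries Gm (iii). In Eb minor the chord on that degree is Gbmaj7, so here it functions as bIIImaj7, borrowed from the parallel minor.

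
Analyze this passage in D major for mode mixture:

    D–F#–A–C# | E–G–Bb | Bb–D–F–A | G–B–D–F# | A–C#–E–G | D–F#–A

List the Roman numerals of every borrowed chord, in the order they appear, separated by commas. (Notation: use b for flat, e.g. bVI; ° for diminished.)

D major has the diatonic set D, Em, F#m, G, A, Bm, C#dim. D–F#–A–C# = Dmaj7, G–B–D–F# = Gmaj7, A–C#–E–G = A7 and D–F#–A = D are all diatonic. E–G–Bb doesn't fit — on degree 2 D major would have Em (ii). Edim is the degree-2 chord of D minor, so it is the borrowed ii°. Bb–D–F–A is not: scale degree 6 in D major carries Bm (vi). In D minor the chord on that degree is Bbmaj7, so here it functions as bVImaj7, borrowed from the parallel minor.

ii°, bVImaj7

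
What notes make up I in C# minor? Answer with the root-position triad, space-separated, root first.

The root, C#, is scale degree 1 — the same note in C# minor and C# major; only the chord quality changes. In C# major the chord on C# is C#–E#–G#.

C# E# G#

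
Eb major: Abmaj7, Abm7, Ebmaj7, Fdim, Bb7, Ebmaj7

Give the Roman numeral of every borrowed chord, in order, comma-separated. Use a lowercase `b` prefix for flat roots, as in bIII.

iv7, ii°

In Eb major the diatonic chords are Eb, Fm, Gm, Ab, Bb, Cm, Ddim. Of the given chords, Abmaj7, Ebmaj7 and Bb7 are diatonic. Abm7 (Ab–Cb–Eb–Gb) is not: scale degree 4 in Eb major carries Ab (IV). In Eb minor the chord on that degree is Abm7, so here it functions as iv7, borrowed from the parallel minor. Fdim (F–Ab–Cb) is not: scale degree 2 in Eb major carries Fm (ii). In Eb minor the chord on that degree is Fdim, so here it functions as ii°, borrowed from the parallel minor.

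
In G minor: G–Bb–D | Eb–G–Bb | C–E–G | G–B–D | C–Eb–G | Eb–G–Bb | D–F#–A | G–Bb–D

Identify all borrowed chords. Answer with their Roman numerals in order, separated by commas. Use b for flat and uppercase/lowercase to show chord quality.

IV, I

In G minor (with V from harmonic minor) the diatonic chords are Gm, Adim, Bb, Cm, D, Eb, F. G–Bb–D = Gm, Eb–G–Bb = Eb, C–Eb–G = Cm and D–F#–A = D all belong to that set. C–E–G is not: scale degree 4 in G minor carries Cm (iv). In G major the chord on that degree is C, so here it functions as IV, borrowed from the parallel major. G–B–D doesn't fit — on degree 1 G minor would have Gm (i). G is the degree-1 chord of G major, so it is the borrowed I.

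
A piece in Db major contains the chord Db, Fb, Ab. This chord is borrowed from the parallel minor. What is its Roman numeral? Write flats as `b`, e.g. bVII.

i

The root Db is the diatonic 1st degree of Db major; the borrowing shows in the chord quality. The diatonic chord on degree 1 would be Db (I), but Db–Fb–Ab is the minor chord from Db minor. As a borrowed chord it is labeled i.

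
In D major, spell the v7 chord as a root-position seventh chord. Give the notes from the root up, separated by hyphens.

v7 is built on scale degree 5, which is A in both D major and its parallel. In D minor the chord on A is A–C–E–G.

A-C-E-G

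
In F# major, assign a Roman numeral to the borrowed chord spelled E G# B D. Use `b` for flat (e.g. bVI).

bVII7

The root E is the lowered 7th scale degree — diatonically F# major has E# there. The diatonic chord on degree 7 would be E#dim (vii°), but E–G#–B–D is the dominant-seventh chord from F# minor. As a borrowed chord it is labeled bVII7.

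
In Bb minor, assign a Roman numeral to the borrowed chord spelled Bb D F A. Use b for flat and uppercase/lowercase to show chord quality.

Imaj7

The root Bb is the diatonic 1st degree of Bb minor; the borrowing shows in the chord quality. Diatonically Bb minor has Bbm (i) on that degree; Bb–D–F–A is instead the major-seventh chord native to Bb major, so it takes the label Imaj7.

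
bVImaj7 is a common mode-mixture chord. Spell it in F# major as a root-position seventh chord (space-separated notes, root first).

D F# A C#

The root of bVImaj7 is the lowered 6th degree: D# becomes D. Stacking thirds in F# minor on D gives D–F#–A–C#.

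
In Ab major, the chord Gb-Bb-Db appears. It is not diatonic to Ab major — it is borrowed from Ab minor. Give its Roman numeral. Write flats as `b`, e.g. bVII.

In Ab major scale degree 7 is G; Gb is its lowered form, from Ab minor. Gb–Bb–Db is a major chord — the form found in Ab minor, not the diatonic vii° (Gdim). Borrowed into Ab major it is written bVII.

bVII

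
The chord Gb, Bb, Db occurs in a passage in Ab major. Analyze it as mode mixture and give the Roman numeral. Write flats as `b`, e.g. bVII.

bVII

In Ab major scale degree 7 is G; Gb is its lowered form, from Ab minor. Gb–Bb–Db is a major chord — the form found in Ab minor, not the diatonic vii° (Gdim). Borrowed into Ab major it is written bVII.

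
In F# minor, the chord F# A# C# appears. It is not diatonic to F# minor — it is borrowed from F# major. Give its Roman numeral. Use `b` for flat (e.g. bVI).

The root F# is the diatonic 1st degree of F# minor; the borrowing shows in the chord quality. F#–A#–C# is a major chord — the form found in F# major, not the diatonic i (F#m). Borrowed into F# minor it is written I.

I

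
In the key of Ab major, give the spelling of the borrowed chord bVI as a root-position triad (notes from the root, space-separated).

Fb Ab Cb

Scale degree 6 in Ab major is F. bVI uses the lowered form, Fb, taken from Ab minor. Stacking thirds in Ab minor on Fb gives Fb–Ab–Cb.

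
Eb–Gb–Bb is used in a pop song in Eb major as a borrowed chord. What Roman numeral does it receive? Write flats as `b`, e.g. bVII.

i

Eb is scale degree 1 in Eb major. The diatonic chord on degree 1 would be Eb (I), but Eb–Gb–Bb is the minor chord from Eb minor. As a borrowed chord it is labeled i.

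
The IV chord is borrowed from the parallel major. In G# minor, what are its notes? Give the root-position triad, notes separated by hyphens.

The root, C#, is scale degree 4 — the same note in G# minor and G# major; only the chord quality changes. In G# major the chord on C# is C#–E#–G#.

C#-E#-G#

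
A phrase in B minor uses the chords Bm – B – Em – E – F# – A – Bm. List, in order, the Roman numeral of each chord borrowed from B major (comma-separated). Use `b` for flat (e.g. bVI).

I, IV

The diatonic triads in B minor (with V from harmonic minor) are Bm, C#dim, D, Em, F#, G, A. Bm, Em, F# and A all belong to that set. B (B–D#–F#) is not: scale degree 1 in B minor carries Bm (i). In B major the chord on that degree is B, so here it functions as I, borrowed from the parallel major. But E (E–G#–B) is foreign: the diatonic iv on degree 4 is Em, whereas E comes from B major. It is labeled IV.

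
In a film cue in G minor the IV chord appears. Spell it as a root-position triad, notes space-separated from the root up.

IV is built on scale degree 4, which is C in both G minor and its parallel. Stacking thirds in G major on C gives C–E–G.

C E G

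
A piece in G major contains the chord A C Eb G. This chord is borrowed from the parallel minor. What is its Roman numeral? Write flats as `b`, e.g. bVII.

iiø7

The root A is the diatonic 2nd degree of G major; the borrowing shows in the chord quality. A–C–Eb–G is a half-diminished-seventh chord — the form found in G minor, not the diatonic ii (Am). Borrowed into G major it is written iiø7.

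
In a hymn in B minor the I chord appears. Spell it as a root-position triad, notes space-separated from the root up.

The root, B, is scale degree 1 — the same note in B minor and B major; only the chord quality changes. Stacking thirds in B major on B gives B–D#–F#.

B D# F#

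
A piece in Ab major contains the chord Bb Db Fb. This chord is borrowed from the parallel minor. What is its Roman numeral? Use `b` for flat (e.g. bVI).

The root Bb is the diatonic 2nd degree of Ab major; the borrowing shows in the chord quality. The diatonic chord on degree 2 would be Bbm (ii), but Bb–Db–Fb is the diminished chord from Ab minor. As a borrowed chord it is labeled ii°.

ii°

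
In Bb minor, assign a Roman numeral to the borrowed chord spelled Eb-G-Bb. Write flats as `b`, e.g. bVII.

The root Eb is the diatonic 4th degree of Bb minor; the borrowing shows in the chord quality. The diatonic chord on degree 4 would be Ebm (iv), but Eb–G–Bb is the major chord from Bb major. As a borrowed chord it is labeled IV.

IV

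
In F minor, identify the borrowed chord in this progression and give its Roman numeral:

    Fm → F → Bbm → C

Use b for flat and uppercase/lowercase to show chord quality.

I

In F minor (with V from harmonic minor) the diatonic chords are Fm, Gdim, Ab, Bbm, C, Db, Eb. Fm, Bbm and C all belong to that set. F (F–A–C) doesn't fit — on degree 1 F minor would have Fm (i). F is the degree-1 chord of F major, so it is the borrowed I.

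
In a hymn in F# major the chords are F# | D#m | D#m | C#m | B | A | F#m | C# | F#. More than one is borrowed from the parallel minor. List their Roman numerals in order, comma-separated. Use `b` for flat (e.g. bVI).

F# major has the diatonic set F#, G#m, A#m, B, C#, D#m, E#dim. Of the given chords, F#, D#m, B and C# are diatonic. But C#m (C#–E–G#) is foreign: the diatonic V on degree 5 is C#, whereas C#m comes from F# minor. It is labeled v. A (A–C#–E) is not: scale degree 3 in F# major carries A#m (iii). In F# minor the chord on that degree is A, so here it functions as bIII, borrowed from the parallel minor. F#m (F#–A–C#) is not: scale degree 1 in F# major carries F# (I). In F# minor the chord on that degree is F#m, so here it functions as i, borrowed from the parallel minor.

v, bIII, i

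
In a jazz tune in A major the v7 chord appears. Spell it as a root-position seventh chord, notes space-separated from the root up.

E G B D

v7 is built on scale degree 5, which is E in both A major and its parallel. Stacking thirds in A minor on E gives E–G–B–D.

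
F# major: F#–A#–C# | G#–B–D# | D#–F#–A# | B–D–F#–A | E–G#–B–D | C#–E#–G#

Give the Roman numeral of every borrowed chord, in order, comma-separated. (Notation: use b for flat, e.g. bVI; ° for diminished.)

iv7, bVII7

F# major has the diatonic set F#, G#m, A#m, B, C#, D#m, E#dim. F#–A#–C# = F#, G#–B–D# = G#m, D#–F#–A# = D#m and C#–E#–G# = C# are all diatonic. B–D–F#–A doesn't fit — on degree 4 F# major would have B (IV). Bm7 is the degree-4 chord of F# minor, so it is the borrowed iv7. But E–G#–B–D is foreign: the diatonic vii° on degree 7 is E#dim, whereas E7 comes from F# minor. It is labeled bVII7.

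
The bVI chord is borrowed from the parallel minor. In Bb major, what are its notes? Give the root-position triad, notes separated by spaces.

Gb Bb Db

bVI is built on the lowered scale degree 6. In Bb major degree 6 is G; lowered it becomes Gb. Stacking thirds in Bb minor on Gb gives Gb–Bb–Db.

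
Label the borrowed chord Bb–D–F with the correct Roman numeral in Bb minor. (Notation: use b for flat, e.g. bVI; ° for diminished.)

Bb is scale degree 1 in Bb minor. Bb–D–F is a major chord — the form found in Bb major, not the diatonic i (Bbm). Borrowed into Bb minor it is written I.

I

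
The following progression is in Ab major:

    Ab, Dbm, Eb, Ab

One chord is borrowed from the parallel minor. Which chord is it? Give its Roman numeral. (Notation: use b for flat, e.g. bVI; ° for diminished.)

iv

Ab major has the diatonic set Ab, Bbm, Cm, Db, Eb, Fm, Gdim. Ab and Eb both belong to that set. But Dbm (Db–Fb–Ab) is foreign: the diatonic IV on degree 4 is Db, whereas Dbm comes from Ab minor. It is labeled iv.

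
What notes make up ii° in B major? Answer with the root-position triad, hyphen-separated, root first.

C#-E-G

ii° is built on scale degree 2, which is C# in both B major and its parallel. Stacking thirds in B minor on C# gives C#–E–G.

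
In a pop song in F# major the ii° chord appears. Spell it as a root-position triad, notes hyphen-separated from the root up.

G#-B-D

The root, G#, is scale degree 2 — the same note in F# major and F# minor; only the chord quality changes. Stacking thirds in F# minor on G# gives G#–B–D.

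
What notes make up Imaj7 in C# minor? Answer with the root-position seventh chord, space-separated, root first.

C# E# G# B#

The root, C#, is scale degree 1 — the same note in C# minor and C# major; only the chord quality changes. Stacking thirds in C# major on C# gives C#–E#–G#–B#.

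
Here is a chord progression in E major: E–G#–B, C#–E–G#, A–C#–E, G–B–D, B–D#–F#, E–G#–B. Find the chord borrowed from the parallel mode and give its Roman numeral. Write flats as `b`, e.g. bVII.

bIII

E major has the diatonic set E, F#m, G#m, A, B, C#m, D#dim. E–G#–B = E, C#–E–G# = C#m, A–C#–E = A and B–D#–F# = B all belong to that set. But G–B–D is foreign: the diatonic iii on degree 3 is G#m, whereas G comes from E minor. It is labeled bIII.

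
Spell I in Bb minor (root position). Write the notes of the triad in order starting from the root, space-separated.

I is built on scale degree 1, which is Bb in both Bb minor and its parallel. Building the major chord from the parallel major on Bb: Bb–D–F.

Bb D F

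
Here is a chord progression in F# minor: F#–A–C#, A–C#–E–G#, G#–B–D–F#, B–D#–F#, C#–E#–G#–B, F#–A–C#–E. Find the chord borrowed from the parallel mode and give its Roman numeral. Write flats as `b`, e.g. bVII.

IV

In F# minor (with V from harmonic minor) the diatonic chords are F#m, G#dim, A, Bm, C#, D, E. F#–A–C# = F#m, A–C#–E–G# = Amaj7, G#–B–D–F# = G#m7b5, C#–E#–G#–B = C#7 and F#–A–C#–E = F#m7 are all diatonic. B–D#–F# is not: scale degree 4 in F# minor carries Bm (iv). In F# major the chord on that degree is B, so here it functions as IV, borrowed from the parallel major.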